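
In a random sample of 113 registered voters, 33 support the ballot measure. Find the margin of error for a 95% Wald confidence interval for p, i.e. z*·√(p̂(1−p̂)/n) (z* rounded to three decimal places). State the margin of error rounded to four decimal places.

With x = 33 successes in n = 113, p̂ = 0.29204.
Standard error of p̂: √(0.206751/113) = √0.001829652 = 0.042774.
The 95% critical value is z* = 1.960.
So ME = 0.0838.

ME = 0.0838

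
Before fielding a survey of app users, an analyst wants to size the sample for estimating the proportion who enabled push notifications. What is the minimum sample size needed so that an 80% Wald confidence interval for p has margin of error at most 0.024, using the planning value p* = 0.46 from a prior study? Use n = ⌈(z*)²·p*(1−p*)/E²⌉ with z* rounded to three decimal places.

n = 709

The 80% critical value is z* = 1.282.
p*(1−p*) = 0.46·0.54 = 0.2484.
Required n before rounding: 1.643524 × 0.2484 / 0.024² = 708.770.
Rounding up, n = 709.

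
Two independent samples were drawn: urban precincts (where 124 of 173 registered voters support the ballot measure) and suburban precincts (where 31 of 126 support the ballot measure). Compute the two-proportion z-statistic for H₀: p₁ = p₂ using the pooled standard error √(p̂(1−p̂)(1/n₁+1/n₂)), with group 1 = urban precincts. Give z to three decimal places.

Sample proportions: p̂₁ = 124/173 = 0.71676 and p̂₂ = 31/126 = 0.24603.
Pooling: p̂ = 155/299 = 0.51839.
SE = √[p̂(1−p̂)(1/n₁+1/n₂)] = √[0.51839·0.48161·(1/173+1/126)] ≈ 0.058520.
z = 0.47073/0.058520 = 8.044.

z = 8.044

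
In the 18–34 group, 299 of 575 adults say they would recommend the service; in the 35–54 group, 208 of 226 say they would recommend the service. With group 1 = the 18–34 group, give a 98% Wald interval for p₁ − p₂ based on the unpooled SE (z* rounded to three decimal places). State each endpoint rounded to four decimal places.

(-0.4644, -0.3363)

p̂₁ = 0.52000, p̂₂ = 0.92035, so the observed difference is -0.40035.
SE = √(0.000434087 + 0.000324347) = √0.000758434 = 0.027540.
z* = 2.326 at the 98% level. Margin of error = 0.06406.
Interval: -0.40035 ± 0.06406 → (-0.4644, -0.3363).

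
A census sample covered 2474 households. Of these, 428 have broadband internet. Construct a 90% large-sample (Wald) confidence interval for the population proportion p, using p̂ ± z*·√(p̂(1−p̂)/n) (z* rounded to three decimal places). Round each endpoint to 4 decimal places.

Sample proportion p̂ = 428/2474 = 0.17300.
SE = √(p̂(1−p̂)/n) = √(0.143070/2474) = 0.007605.
z* = 1.645 at the 90% level.
Margin of error: 1.645 × 0.007605 = 0.01251.
Interval: 0.17300 ± 0.01251 → (0.1605, 0.1855).

(0.1605, 0.1855)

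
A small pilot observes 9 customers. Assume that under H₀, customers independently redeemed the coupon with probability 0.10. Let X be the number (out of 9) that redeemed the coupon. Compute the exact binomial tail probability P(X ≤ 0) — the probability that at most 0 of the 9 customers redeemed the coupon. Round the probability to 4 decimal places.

X is binomial with n = 9 and p = 0.10.
P(X ≤ 0) = C(9,0)·0.10^0·0.90^9.
= 0.387420 = 0.3874.

P = 0.3874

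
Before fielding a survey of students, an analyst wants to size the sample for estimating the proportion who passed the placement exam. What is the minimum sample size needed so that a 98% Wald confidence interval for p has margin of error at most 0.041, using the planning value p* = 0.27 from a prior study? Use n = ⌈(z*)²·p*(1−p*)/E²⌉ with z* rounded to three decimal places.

n = 635

The 98% critical value is z* = 2.326.
p*(1−p*) = 0.27·0.73 = 0.1971.
(z*)²·p*(1−p*)/E² = 5.410276·0.1971/0.001681 = 634.364.
Rounding up, n = 635.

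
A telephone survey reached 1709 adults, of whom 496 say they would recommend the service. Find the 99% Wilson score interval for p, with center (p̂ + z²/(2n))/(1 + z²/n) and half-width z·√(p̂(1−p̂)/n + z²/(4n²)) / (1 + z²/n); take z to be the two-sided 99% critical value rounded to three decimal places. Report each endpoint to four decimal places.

(0.2628, 0.3193)

p̂ = 496/1709 = 0.29023; z = 2.576, so z² = 6.635776.
Denominator 1 + z²/n = 1 + 6.635776/1709 = 1.003883.
Center = (0.29023 + 0.001941)/1.003883 = 0.29104.
Radicand: p̂(1−p̂)/n + z²/(4n²) = 0.000120536 + 0.000000568 = 0.000121104.
Half-width = 2.576·√0.000121104/1.003883 = 0.02824.
So the interval runs from 0.2628 to 0.3193.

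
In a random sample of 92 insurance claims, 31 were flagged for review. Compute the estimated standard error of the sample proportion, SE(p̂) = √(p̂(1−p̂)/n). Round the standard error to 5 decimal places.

SE = 0.04928

With x = 31 successes in n = 92, p̂ = 0.33696.
p̂(1−p̂) = 0.223418.
SE = √(0.223418/92) = √0.002428457 = 0.04928.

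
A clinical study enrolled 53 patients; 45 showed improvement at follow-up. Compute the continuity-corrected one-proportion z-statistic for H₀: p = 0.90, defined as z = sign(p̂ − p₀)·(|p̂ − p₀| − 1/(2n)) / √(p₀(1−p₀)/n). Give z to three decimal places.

With x = 45 successes in n = 53, p̂ = 0.84906. p̂ − p₀ = -0.050943.
Continuity correction 1/(2n) = 1/106 = 0.009434.
Corrected numerator: |-0.050943| − 0.009434 = 0.041509.
SE₀ = √(0.90·0.10/53) = 0.041208.
z = −0.041509/0.041208 = -1.007.

z = -1.007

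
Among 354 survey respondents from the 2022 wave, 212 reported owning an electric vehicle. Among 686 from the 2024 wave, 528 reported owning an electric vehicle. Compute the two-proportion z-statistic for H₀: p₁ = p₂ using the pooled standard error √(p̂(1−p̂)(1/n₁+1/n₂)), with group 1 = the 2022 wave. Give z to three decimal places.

p̂₁ = 212/354 = 0.59887, p̂₂ = 528/686 = 0.76968.
Pooling: p̂ = 740/1040 = 0.71154.
Pooled SE = √[0.2052515·0.00428258] ≈ 0.029648.
z = (p̂₁ − p̂₂)/SE = (0.59887 − 0.76968)/0.029648 = -0.17081/0.029648 = -5.761.

z = -5.761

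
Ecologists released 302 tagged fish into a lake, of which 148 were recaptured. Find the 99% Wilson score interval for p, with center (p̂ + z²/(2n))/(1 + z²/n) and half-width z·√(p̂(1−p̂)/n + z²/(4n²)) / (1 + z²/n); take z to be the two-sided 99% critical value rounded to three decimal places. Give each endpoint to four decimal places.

(0.4170, 0.5636)

p̂ = 148/302 = 0.49007; z = 2.576, so z² = 6.635776.
1 + z²/n = 1.021973.
Adjusted center: (0.49007 + z²/(2n))/1.021973 = 0.49028.
Radicand: p̂(1−p̂)/n + z²/(4n²) = 0.000827488 + 0.000018189 = 0.000845677.
Half-width = z·√(radicand)/denom = 2.576·0.029081/1.021973 = 0.07330.
Interval: 0.49028 ± 0.07330 → (0.4170, 0.5636).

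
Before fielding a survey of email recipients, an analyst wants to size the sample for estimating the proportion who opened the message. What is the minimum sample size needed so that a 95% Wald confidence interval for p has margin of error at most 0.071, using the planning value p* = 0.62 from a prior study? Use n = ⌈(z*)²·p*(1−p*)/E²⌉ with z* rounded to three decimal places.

n = 180

For 95% confidence, z* = 1.960.
p*(1−p*) = 0.2356.
Required n before rounding: 3.841600 × 0.2356 / 0.071² = 179.544.
⌈179.544⌉ = 180.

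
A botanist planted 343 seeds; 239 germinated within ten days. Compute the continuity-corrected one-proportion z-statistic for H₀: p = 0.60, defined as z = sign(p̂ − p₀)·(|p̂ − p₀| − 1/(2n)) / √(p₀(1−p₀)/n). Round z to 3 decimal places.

The sample proportion is 239/343 = 0.69679. p̂ − p₀ = 0.096793.
Continuity correction 1/(2n) = 1/686 = 0.001458.
Corrected numerator: |0.096793| − 0.001458 = 0.095335.
Null standard error: √(0.60·0.40/343) = √0.000699708 = 0.026452.
z = +0.095335/0.026452 = 3.604.

z = 3.604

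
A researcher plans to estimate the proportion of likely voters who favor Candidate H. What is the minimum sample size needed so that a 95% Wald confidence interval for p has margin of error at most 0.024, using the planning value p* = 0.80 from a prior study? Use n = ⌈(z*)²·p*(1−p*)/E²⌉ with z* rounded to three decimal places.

n = 1068

The 95% critical value is z* = 1.960.
p*(1−p*) = 0.1600.
(z*)²·p*(1−p*)/E² = 3.841600·0.1600/0.000576 = 1067.111.
⌈1067.111⌉ = 1068.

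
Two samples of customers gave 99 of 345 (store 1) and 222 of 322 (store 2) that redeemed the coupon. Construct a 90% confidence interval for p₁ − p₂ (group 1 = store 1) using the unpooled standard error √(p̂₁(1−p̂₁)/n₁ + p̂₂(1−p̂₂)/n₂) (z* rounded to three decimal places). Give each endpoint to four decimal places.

p̂₁ = 99/345 = 0.28696, p̂₂ = 222/322 = 0.68944; p̂₁ − p̂₂ = -0.40248.
SE = √(0.000593080 + 0.000664944) = √0.001258024 = 0.035469.
z* = 1.645 at the 90% level. Margin = 1.645·0.035469 = 0.05835.
So the interval runs from -0.4608 to -0.3441.

(-0.4608, -0.3441)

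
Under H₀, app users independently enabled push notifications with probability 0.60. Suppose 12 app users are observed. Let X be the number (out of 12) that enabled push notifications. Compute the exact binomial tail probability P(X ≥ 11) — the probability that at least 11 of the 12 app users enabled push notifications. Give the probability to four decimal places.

P = 0.0196

X ~ Binomial(n=12, p=0.60).
P(X ≥ 11) = C(12,11)·0.60^11·0.40^1 + C(12,12)·0.60^12·0.40^0.
= 0.017414 + 0.002177 = 0.0196.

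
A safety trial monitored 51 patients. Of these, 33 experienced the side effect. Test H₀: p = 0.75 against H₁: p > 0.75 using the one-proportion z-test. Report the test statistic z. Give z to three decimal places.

The sample proportion is 33/51 = 0.64706.
Under H₀, SE = √(p₀(1−p₀)/n) = √(0.75·0.25/51) = √0.003676471 = 0.060634.
z = (0.64706 − 0.75)/0.060634 = -0.10294/0.060634 = -1.698.

z = -1.698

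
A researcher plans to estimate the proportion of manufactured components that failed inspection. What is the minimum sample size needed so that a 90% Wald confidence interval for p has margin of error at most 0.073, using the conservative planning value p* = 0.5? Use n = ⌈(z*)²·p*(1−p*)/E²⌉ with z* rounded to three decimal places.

The 90% critical value is z* = 1.645.
p*(1−p*) = 0.50·0.50 = 0.2500.
Required n before rounding: 2.706025 × 0.2500 / 0.073² = 126.948.
⌈126.948⌉ = 127.

n = 127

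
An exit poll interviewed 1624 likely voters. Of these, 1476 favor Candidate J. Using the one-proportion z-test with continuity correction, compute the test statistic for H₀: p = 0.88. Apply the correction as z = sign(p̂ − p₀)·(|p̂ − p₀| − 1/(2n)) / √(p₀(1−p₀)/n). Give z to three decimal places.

The sample proportion is 1476/1624 = 0.90887. p̂ − p₀ = 0.028867.
Continuity correction 1/(2n) = 1/3248 = 0.000308.
Corrected numerator: |0.028867| − 0.000308 = 0.028559.
Null standard error: √(0.88·0.12/1624) = √0.000065025 = 0.008064.
z = +0.028559/0.008064 = 3.542.

z = 3.542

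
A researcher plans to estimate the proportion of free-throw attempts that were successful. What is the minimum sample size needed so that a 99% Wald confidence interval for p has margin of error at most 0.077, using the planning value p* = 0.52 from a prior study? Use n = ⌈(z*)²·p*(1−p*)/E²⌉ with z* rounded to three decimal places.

n = 280

The 99% critical value is z* = 2.576.
p*(1−p*) = 0.2496.
(z*)²·p*(1−p*)/E² = 6.635776·0.2496/0.005929 = 279.354.
Rounding up, n = 280.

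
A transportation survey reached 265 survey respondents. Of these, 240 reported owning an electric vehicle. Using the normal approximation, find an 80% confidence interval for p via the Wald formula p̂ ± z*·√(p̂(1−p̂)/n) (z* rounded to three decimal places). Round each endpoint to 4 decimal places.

With x = 240 successes in n = 265, p̂ = 0.90566.
SE = √(p̂(1−p̂)/n) = √(0.085440/265) = 0.017956.
For 80% confidence, z* = 1.282.
Margin = 1.282·0.017956 = 0.02302.
So the interval runs from 0.8826 to 0.9287.

(0.8826, 0.9287)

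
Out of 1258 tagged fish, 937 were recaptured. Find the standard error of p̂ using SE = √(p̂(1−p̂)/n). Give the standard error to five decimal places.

The sample proportion is 937/1258 = 0.74483.
p̂(1−p̂) = 0.190058.
Dividing by n and taking the root: √0.000151079 = 0.01229.

SE = 0.01229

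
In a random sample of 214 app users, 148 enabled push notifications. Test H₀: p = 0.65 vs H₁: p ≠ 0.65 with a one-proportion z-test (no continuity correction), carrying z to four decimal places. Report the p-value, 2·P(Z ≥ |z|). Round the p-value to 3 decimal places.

p-value = 0.202

With x = 148 successes in n = 214, p̂ = 0.69159.
Under H₀, SE = √(p₀(1−p₀)/n) = √(0.65·0.35/214) = √0.001063084 = 0.032605.
Test statistic (full precision, shown to 4 dp): z = (148/214 − 0.65)/SE₀ ≈ 1.2755.
p-value = 2·P(Z ≥ |z|) with z = 1.2755 → 0.202.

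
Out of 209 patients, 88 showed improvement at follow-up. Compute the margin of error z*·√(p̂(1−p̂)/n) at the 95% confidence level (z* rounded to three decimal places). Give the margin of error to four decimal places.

ME = 0.0669

With x = 88 successes in n = 209, p̂ = 0.42105.
Standard error of p̂: √(0.243767/209) = √0.001166351 = 0.034152.
z* = 1.960 at the 95% level.
ME = 1.960·0.034152 = 0.0669.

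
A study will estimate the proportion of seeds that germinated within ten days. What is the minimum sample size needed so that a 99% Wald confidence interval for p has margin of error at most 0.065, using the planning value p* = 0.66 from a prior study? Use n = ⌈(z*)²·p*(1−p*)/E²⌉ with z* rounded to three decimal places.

z* = 2.576 at the 99% level.
p*(1−p*) = 0.66·0.34 = 0.2244.
(z*)²·p*(1−p*)/E² = 6.635776·0.2244/0.004225 = 352.442.
Rounding up, n = 353.

n = 353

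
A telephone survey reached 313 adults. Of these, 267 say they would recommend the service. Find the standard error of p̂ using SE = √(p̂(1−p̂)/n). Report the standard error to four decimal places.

SE = 0.0200

With x = 267 successes in n = 313, p̂ = 0.85304.
p̂(1−p̂) = 0.125363.
SE = √(0.125363/313) = 0.0200.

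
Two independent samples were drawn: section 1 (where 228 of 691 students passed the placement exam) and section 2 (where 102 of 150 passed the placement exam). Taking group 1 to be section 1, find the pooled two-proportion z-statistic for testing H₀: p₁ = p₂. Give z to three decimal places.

Sample proportions: p̂₁ = 228/691 = 0.32996 and p̂₂ = 102/150 = 0.68000.
Pooling: p̂ = 330/841 = 0.39239.
SE = √[p̂(1−p̂)(1/n₁+1/n₂)] = √[0.39239·0.60761·(1/691+1/150)] ≈ 0.043983.
z = -0.35004/0.043983 = -7.959.

z = -7.959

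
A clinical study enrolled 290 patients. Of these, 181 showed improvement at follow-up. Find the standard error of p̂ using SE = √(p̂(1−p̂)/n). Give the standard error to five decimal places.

SE = 0.02844

With x = 181 successes in n = 290, p̂ = 0.62414.
p̂(1−p̂) = 0.234589.
SE = √(0.234589/290) = 0.02844.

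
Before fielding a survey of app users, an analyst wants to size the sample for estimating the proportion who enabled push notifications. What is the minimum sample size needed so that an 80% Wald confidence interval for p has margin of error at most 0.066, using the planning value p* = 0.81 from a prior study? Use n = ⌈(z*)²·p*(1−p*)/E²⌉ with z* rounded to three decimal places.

n = 59

For 80% confidence, z* = 1.282.
p*(1−p*) = 0.1539.
Required n before rounding: 1.643524 × 0.1539 / 0.066² = 58.067.
⌈58.067⌉ = 59.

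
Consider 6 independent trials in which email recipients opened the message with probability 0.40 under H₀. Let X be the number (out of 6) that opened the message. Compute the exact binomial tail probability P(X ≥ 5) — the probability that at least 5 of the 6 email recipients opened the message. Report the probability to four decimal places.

X ~ Binomial(n=6, p=0.40).
P(X ≥ 5) = C(6,5)·0.40^5·0.60^1 + C(6,6)·0.40^6·0.60^0.
= 0.036864 + 0.004096 = 0.0410.

P = 0.0410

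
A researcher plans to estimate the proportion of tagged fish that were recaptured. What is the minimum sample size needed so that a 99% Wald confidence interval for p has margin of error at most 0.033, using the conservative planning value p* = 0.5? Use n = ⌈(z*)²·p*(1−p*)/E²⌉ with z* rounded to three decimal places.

For 99% confidence, z* = 2.576.
p*(1−p*) = 0.2500.
Required n before rounding: 6.635776 × 0.2500 / 0.033² = 1523.365.
Rounding up, n = 1524.

n = 1524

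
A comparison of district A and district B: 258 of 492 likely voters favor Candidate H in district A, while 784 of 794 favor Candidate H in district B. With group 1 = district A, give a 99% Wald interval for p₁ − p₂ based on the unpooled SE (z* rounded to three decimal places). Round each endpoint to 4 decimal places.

(-0.5219, -0.4041)

p̂₁ = 258/492 = 0.52439, p̂₂ = 784/794 = 0.98741; p̂₁ − p̂₂ = -0.46302.
Unpooled SE = √(p̂₁(1−p̂₁)/n₁ + p̂₂(1−p̂₂)/n₂) = √(0.000506921 + 0.000015662) = 0.022860.
For 99% confidence, z* = 2.576. Margin = 2.576·0.022860 = 0.05889.
Interval: -0.46302 ± 0.05889 → (-0.5219, -0.4041).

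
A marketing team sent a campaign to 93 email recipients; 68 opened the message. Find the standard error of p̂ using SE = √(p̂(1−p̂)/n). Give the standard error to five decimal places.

SE = 0.04597

The sample proportion is 68/93 = 0.73118.
p̂(1−p̂) = 0.196556.
SE = √(0.196556/93) = 0.04597.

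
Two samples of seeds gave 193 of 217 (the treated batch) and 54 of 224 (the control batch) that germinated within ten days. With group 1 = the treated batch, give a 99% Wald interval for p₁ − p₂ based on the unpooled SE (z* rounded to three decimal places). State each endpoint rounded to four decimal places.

p̂₁ = 0.88940, p̂₂ = 0.24107, so the observed difference is 0.64833.
Unpooled SE = √(p̂₁(1−p̂₁)/n₁ + p̂₂(1−p̂₂)/n₂) = √(0.000453304 + 0.000816768) = 0.035638.
For 99% confidence, z* = 2.576. Margin = 2.576·0.035638 = 0.09180.
Interval: 0.64833 ± 0.09180 → (0.5565, 0.7401).

(0.5565, 0.7401)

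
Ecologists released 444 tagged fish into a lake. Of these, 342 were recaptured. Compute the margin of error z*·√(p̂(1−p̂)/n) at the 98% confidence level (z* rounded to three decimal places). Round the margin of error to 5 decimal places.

ME = 0.04644

p̂ = 342/444 = 0.77027.
SE = √(p̂(1−p̂)/n) = √(0.176954/444) = 0.019964.
The 98% critical value is z* = 2.326.
ME = 2.326·0.019964 = 0.04644.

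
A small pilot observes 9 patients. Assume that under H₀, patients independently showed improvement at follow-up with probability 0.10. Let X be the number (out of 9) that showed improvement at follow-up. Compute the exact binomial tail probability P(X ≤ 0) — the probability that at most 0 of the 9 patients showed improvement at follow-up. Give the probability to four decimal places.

X is binomial with n = 9 and p = 0.10.
P(X ≤ 0) = C(9,0)·0.10^0·0.90^9.
= 0.387420 = 0.3874.

P = 0.3874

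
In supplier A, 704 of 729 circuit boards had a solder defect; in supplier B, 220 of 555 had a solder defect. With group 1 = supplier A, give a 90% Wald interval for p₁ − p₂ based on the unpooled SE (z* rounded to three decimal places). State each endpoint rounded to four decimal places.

p̂₁ = 704/729 = 0.96571, p̂₂ = 220/555 = 0.39640; p̂₁ − p̂₂ = 0.56931.
Unpooled SE = √(p̂₁(1−p̂₁)/n₁ + p̂₂(1−p̂₂)/n₂) = √(0.000045429 + 0.000431110) = 0.021830.
z* = 1.645 at the 90% level. Margin = 1.645·0.021830 = 0.03591.
Interval: 0.56931 ± 0.03591 → (0.5334, 0.6052).

(0.5334, 0.6052)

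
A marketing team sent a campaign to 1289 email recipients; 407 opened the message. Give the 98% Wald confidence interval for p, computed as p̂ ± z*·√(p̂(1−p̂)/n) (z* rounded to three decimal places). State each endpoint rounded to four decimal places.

(0.2856, 0.3459)

p̂ = 407/1289 = 0.31575.
SE(p̂) = √(0.31575·0.68425/1289) = 0.012946.
The 98% critical value is z* = 2.326.
Margin of error: 2.326 × 0.012946 = 0.03011.
So the interval runs from 0.2856 to 0.3459.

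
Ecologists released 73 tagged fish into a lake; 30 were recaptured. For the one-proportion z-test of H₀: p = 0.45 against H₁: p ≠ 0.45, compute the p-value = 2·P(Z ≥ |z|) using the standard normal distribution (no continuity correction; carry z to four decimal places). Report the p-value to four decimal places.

The sample proportion is 30/73 = 0.41096.
SE₀ = √(0.45·0.55/73) = 0.058227.
Test statistic (full precision, shown to 4 dp): z = (30/73 − 0.45)/SE₀ ≈ -0.6705.
From the standard normal, 2·P(Z ≥ |z|) = 0.5025.

p-value = 0.5025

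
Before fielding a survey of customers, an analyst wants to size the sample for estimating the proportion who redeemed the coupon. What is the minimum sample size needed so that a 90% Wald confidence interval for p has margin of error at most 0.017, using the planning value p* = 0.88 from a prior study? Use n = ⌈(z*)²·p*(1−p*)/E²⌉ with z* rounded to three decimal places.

n = 989

The 90% critical value is z* = 1.645.
p*(1−p*) = 0.88·0.12 = 0.1056.
Required n before rounding: 2.706025 × 0.1056 / 0.017² = 988.776.
Rounding up, n = 989.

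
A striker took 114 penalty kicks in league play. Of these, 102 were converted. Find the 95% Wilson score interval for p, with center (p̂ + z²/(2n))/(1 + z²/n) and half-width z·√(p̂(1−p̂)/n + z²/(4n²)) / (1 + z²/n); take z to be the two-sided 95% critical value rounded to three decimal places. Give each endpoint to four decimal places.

(0.8250, 0.9388)

p̂ = 102/114 = 0.89474; z = 1.960, so z² = 3.841600.
1 + z²/n = 1.033698.
Adjusted center: (0.89474 + z²/(2n))/1.033698 = 0.88187.
Radicand: p̂(1−p̂)/n + z²/(4n²) = 0.000826165 + 0.000073900 = 0.000900065.
Half-width = z·√(radicand)/denom = 1.960·0.030001/1.033698 = 0.05689.
Interval: 0.88187 ± 0.05689 → (0.8250, 0.9388).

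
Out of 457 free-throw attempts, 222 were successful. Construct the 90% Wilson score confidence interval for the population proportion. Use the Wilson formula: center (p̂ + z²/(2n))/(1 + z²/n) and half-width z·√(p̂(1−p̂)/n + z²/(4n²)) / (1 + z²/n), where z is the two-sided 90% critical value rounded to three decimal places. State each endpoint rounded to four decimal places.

(0.4475, 0.5242)

p̂ = 222/457 = 0.48578; z = 1.645, so z² = 2.706025.
1 + z²/n = 1.005921.
Adjusted center: (0.48578 + z²/(2n))/1.005921 = 0.48586.
Radicand: p̂(1−p̂)/n + z²/(4n²) = 0.000546603 + 0.000003239 = 0.000549842.
Half-width = z·√(radicand)/denom = 1.645·0.023449/1.005921 = 0.03835.
So the interval runs from 0.4475 to 0.5242.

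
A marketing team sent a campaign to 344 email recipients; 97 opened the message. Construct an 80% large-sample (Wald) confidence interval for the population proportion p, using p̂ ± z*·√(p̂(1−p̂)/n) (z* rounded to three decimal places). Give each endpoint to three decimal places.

With x = 97 successes in n = 344, p̂ = 0.28198.
Standard error of p̂: √(0.202466/344) = √0.000588564 = 0.024260.
z* = 1.282 at the 80% level.
Margin of error: 1.282 × 0.024260 = 0.03110.
CI: 0.28198 ± 0.03110 = (0.251, 0.313).

(0.251, 0.313)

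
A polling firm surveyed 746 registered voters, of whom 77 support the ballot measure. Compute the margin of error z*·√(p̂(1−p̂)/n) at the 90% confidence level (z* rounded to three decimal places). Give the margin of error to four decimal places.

ME = 0.0183

With x = 77 successes in n = 746, p̂ = 0.10322.
SE = √(p̂(1−p̂)/n) = √(0.092563/746) = 0.011139.
For 90% confidence, z* = 1.645.
ME = 1.645·0.011139 = 0.0183.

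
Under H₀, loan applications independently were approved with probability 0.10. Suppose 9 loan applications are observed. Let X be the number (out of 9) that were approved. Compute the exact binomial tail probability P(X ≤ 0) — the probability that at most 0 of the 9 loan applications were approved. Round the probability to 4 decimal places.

P = 0.3874

X is binomial with n = 9 and p = 0.10.
P(X ≤ 0) = C(9,0)·0.10^0·0.90^9.
= 0.387420 = 0.3874.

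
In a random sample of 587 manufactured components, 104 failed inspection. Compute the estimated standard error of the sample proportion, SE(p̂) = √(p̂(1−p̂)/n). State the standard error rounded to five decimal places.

p̂ = 104/587 = 0.17717.
p̂(1−p̂) = 0.17717·0.82283 = 0.145781.
SE = √(0.145781/587) = √0.000248349 = 0.01576.

SE = 0.01576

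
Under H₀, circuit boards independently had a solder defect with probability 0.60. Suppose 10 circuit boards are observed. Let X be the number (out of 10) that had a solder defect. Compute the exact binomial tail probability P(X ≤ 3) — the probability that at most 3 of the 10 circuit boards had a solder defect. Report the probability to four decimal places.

P = 0.0548

X ~ Binomial(n=10, p=0.60).
P(X ≤ 3) = C(10,0)·0.60^0·0.40^10 + C(10,1)·0.60^1·0.40^9 + C(10,2)·0.60^2·0.40^8 + C(10,3)·0.60^3·0.40^7.
= 0.000105 + 0.001573 + 0.010617 + 0.042467 = 0.0548.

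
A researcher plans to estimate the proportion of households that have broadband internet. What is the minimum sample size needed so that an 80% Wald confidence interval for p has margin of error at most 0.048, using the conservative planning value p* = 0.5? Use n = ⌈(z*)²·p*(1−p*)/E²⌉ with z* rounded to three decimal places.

n = 179

For 80% confidence, z* = 1.282.
p*(1−p*) = 0.50·0.50 = 0.2500.
(z*)²·p*(1−p*)/E² = 1.643524·0.2500/0.002304 = 178.334.
Rounding up, n = 179.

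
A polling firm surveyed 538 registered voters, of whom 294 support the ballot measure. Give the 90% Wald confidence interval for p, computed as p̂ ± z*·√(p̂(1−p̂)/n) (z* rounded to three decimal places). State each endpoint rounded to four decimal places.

Sample proportion p̂ = 294/538 = 0.54647.
SE(p̂) = √(0.54647·0.45353/538) = 0.021463.
For 90% confidence, z* = 1.645.
Margin of error: 1.645 × 0.021463 = 0.03531.
So the interval runs from 0.5112 to 0.5818.

(0.5112, 0.5818)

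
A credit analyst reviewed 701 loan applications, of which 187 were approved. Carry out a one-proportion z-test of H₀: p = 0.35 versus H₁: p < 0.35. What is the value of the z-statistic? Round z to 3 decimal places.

With x = 187 successes in n = 701, p̂ = 0.26676.
SE₀ = √(0.35·0.65/701) = 0.018015.
z = (0.26676 − 0.35)/0.018015 = -0.08324/0.018015 = -4.621.

z = -4.621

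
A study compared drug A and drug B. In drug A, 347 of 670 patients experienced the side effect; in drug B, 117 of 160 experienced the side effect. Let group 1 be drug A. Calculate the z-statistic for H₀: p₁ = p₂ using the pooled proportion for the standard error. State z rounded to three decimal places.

z = -4.883

p̂₁ = 347/670 = 0.51791, p̂₂ = 117/160 = 0.73125.
Pooled p̂ = (347+117)/(670+160) = 464/830 = 0.55904.
SE = √[p̂(1−p̂)(1/n₁+1/n₂)] = √[0.55904·0.44096·(1/670+1/160)] ≈ 0.043688.
z = -0.21334/0.043688 = -4.883.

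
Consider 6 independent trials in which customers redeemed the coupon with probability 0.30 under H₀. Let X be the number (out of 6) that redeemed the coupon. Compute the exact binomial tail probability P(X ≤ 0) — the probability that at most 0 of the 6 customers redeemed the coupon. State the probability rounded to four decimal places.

P = 0.1176

X is binomial with n = 6 and p = 0.30.
P(X ≤ 0) = C(6,0)·0.30^0·0.70^6.
= 0.117649 = 0.1176.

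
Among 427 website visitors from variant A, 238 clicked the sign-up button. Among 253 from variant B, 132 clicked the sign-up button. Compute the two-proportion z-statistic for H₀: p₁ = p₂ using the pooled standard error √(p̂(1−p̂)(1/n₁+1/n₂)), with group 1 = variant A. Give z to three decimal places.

z = 0.902

p̂₁ = 238/427 = 0.55738, p̂₂ = 132/253 = 0.52174.
Pooling: p̂ = 370/680 = 0.54412.
SE = √[p̂(1−p̂)(1/n₁+1/n₂)] = √[0.54412·0.45588·(1/427+1/253)] ≈ 0.039514.
z = (p̂₁ − p̂₂)/SE = (0.55738 − 0.52174)/0.039514 = 0.03564/0.039514 = 0.902.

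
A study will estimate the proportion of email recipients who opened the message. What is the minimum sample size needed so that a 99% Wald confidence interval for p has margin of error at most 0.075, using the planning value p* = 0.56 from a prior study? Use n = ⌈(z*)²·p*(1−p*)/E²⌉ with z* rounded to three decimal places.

The 99% critical value is z* = 2.576.
p*(1−p*) = 0.56·0.44 = 0.2464.
Required n before rounding: 6.635776 × 0.2464 / 0.075² = 290.676.
⌈290.676⌉ = 291.

n = 291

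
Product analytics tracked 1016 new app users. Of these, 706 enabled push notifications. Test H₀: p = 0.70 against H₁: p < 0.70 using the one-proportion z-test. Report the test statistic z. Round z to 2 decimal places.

z = -0.36

p̂ = 706/1016 = 0.69488.
Under H₀, SE = √(p₀(1−p₀)/n) = √(0.70·0.30/1016) = √0.000206693 = 0.014377.
z = (0.69488 − 0.70)/0.014377 = -0.00512/0.014377 = -0.36.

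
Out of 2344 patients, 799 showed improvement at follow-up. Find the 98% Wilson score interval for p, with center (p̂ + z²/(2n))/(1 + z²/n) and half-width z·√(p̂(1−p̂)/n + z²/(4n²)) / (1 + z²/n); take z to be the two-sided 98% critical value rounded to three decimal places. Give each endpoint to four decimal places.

(0.3185, 0.3640)

Here p̂ = 799/2344 = 0.34087 and z = 2.326 (z² = 5.410276).
Denominator 1 + z²/n = 1 + 5.410276/2344 = 1.002308.
Adjusted center: (0.34087 + z²/(2n))/1.002308 = 0.34124.
Radicand: p̂(1−p̂)/n + z²/(4n²) = 0.000095852 + 0.000000246 = 0.000096098.
Half-width = 2.326·√0.000096098/1.002308 = 0.02275.
Interval: 0.34124 ± 0.02275 → (0.3185, 0.3640).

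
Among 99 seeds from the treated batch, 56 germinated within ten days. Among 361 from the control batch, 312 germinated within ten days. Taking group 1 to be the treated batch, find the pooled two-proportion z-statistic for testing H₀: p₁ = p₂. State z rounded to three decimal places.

p̂₁ = 56/99 = 0.56566, p̂₂ = 312/361 = 0.86427.
Pooled p̂ = (56+312)/(99+361) = 368/460 = 0.80000.
SE = √[p̂(1−p̂)(1/n₁+1/n₂)] = √[0.80000·0.20000·(1/99+1/361)] ≈ 0.045380.
z = -0.29861/0.045380 = -6.580.

z = -6.580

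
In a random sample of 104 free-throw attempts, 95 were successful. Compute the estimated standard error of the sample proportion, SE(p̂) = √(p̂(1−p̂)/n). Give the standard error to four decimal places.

SE = 0.0276

p̂ = 95/104 = 0.91346.
p̂(1−p̂) = 0.079051.
Dividing by n and taking the root: √0.000760106 = 0.0276.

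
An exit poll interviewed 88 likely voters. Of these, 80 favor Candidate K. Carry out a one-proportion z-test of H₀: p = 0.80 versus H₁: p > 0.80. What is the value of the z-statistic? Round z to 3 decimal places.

Sample proportion p̂ = 80/88 = 0.90909.
Null standard error: √(0.80·0.20/88) = √0.001818182 = 0.042640.
z = (0.90909 − 0.80)/0.042640 = 0.10909/0.042640 = 2.558.

z = 2.558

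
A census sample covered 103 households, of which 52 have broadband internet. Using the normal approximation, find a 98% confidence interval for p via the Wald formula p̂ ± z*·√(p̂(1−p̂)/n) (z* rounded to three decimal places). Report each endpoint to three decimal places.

Sample proportion p̂ = 52/103 = 0.50485.
SE(p̂) = √(0.50485·0.49515/103) = 0.049264.
The 98% critical value is z* = 2.326.
Margin of error: 2.326 × 0.049264 = 0.11459.
So the interval runs from 0.390 to 0.619.

(0.390, 0.619)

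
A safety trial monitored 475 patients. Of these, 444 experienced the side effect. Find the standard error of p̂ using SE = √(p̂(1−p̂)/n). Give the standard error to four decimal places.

Sample proportion p̂ = 444/475 = 0.93474.
p̂(1−p̂) = 0.061001.
Dividing by n and taking the root: √0.000128423 = 0.0113.

SE = 0.0113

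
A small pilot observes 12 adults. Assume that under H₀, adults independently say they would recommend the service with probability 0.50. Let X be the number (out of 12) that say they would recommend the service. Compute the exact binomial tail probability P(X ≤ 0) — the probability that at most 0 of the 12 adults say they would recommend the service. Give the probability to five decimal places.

X is binomial with n = 12 and p = 0.50.
P(X ≤ 0) = C(12,0)·0.50^0·0.50^12.
= 0.000244 = 0.00024.

P = 0.00024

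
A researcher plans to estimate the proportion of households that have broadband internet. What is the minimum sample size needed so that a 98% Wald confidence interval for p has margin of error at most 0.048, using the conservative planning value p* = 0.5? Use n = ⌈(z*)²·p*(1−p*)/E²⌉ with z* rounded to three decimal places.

The 98% critical value is z* = 2.326.
p*(1−p*) = 0.2500.
(z*)²·p*(1−p*)/E² = 5.410276·0.2500/0.002304 = 587.053.
Rounding up, n = 588.

n = 588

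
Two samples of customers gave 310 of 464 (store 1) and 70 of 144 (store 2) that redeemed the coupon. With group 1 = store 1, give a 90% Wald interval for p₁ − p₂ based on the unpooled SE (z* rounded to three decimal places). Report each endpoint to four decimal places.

(0.1046, 0.2594)

p̂₁ = 0.66810, p̂₂ = 0.48611, so the observed difference is 0.18199.
Unpooled SE = √(p̂₁(1−p̂₁)/n₁ + p̂₂(1−p̂₂)/n₂) = √(0.000477891 + 0.001734772) = 0.047039.
The 90% critical value is z* = 1.645. Margin = 1.645·0.047039 = 0.07738.
Interval: 0.18199 ± 0.07738 → (0.1046, 0.2594).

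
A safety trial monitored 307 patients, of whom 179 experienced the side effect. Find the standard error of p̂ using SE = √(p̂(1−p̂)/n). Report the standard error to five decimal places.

SE = 0.02814

The sample proportion is 179/307 = 0.58306.
p̂(1−p̂) = 0.243101.
SE = √(0.243101/307) = 0.02814.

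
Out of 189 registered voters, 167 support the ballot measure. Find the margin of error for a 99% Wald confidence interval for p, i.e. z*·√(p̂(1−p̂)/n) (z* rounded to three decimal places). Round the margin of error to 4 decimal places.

Sample proportion p̂ = 167/189 = 0.88360.
SE = √(p̂(1−p̂)/n) = √(0.102853/189) = 0.023328.
For 99% confidence, z* = 2.576.
So ME = 0.0601.

ME = 0.0601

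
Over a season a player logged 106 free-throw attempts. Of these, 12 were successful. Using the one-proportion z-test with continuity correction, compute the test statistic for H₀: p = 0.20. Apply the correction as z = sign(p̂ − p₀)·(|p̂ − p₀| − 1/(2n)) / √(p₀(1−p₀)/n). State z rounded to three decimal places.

z = -2.113

With x = 12 successes in n = 106, p̂ = 0.11321. p̂ − p₀ = -0.086792.
Continuity correction 1/(2n) = 1/212 = 0.004717.
Corrected numerator: |-0.086792| − 0.004717 = 0.082075.
Null standard error: √(0.20·0.80/106) = √0.001509434 = 0.038851.
z = (−)0.082075/0.038851 = -2.113.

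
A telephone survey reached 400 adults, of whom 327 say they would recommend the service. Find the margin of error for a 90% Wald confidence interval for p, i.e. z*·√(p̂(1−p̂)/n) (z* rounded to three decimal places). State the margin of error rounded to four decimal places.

Sample proportion p̂ = 327/400 = 0.81750.
Standard error of p̂: √(0.149194/400) = √0.000372984 = 0.019313.
z* = 1.645 at the 90% level.
So ME = 0.0318.

ME = 0.0318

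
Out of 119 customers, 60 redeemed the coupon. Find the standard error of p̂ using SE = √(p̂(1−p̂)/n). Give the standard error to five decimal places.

SE = 0.04583

The sample proportion is 60/119 = 0.50420.
p̂(1−p̂) = 0.249982.
SE = √(0.249982/119) = 0.04583.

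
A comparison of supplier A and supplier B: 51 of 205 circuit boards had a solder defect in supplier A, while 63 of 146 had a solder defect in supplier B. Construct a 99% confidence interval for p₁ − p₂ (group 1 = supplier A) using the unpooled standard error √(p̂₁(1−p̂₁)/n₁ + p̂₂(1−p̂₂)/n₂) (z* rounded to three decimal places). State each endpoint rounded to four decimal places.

(-0.3139, -0.0516)

p̂₁ = 51/205 = 0.24878, p̂₂ = 63/146 = 0.43151; p̂₁ − p̂₂ = -0.18273.
SE = √(0.000911652 + 0.001680196) = √0.002591848 = 0.050910.
z* = 2.576 at the 99% level. Margin = 2.576·0.050910 = 0.13114.
Interval: -0.18273 ± 0.13114 → (-0.3139, -0.0516).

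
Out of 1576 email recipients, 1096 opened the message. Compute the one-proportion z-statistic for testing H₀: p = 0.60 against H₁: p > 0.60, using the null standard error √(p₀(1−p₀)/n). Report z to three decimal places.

The sample proportion is 1096/1576 = 0.69543.
SE₀ = √(0.60·0.40/1576) = 0.012340.
z = (0.69543 − 0.60)/0.012340 = 0.09543/0.012340 = 7.733.

z = 7.733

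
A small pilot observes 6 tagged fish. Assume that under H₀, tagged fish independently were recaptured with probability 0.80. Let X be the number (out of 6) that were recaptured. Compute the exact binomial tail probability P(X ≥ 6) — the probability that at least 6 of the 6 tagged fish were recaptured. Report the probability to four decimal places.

P = 0.2621

X ~ Binomial(n=6, p=0.80).
P(X ≥ 6) = C(6,6)·0.80^6·0.20^0.
= 0.262144 = 0.2621.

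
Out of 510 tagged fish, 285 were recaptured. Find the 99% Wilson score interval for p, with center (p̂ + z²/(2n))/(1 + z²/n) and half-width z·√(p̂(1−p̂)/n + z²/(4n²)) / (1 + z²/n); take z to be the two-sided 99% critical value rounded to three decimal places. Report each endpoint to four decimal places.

(0.5018, 0.6143)

Here p̂ = 285/510 = 0.55882 and z = 2.576 (z² = 6.635776).
Denominator 1 + z²/n = 1 + 6.635776/510 = 1.013011.
Adjusted center: (0.55882 + z²/(2n))/1.013011 = 0.55807.
Radicand: p̂(1−p̂)/n + z²/(4n²) = 0.000483411 + 0.000006378 = 0.000489789.
Half-width = 2.576·√0.000489789/1.013011 = 0.05628.
Interval: 0.55807 ± 0.05628 → (0.5018, 0.6143).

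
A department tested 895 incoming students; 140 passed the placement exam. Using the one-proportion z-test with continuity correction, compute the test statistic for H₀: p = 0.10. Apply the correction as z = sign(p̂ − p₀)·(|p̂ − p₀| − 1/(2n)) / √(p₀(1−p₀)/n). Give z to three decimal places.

z = 5.571

The sample proportion is 140/895 = 0.15642. p̂ − p₀ = 0.056425.
Continuity correction 1/(2n) = 1/1790 = 0.000559.
Corrected numerator: |0.056425| − 0.000559 = 0.055866.
SE₀ = √(0.10·0.90/895) = 0.010028.
z = +0.055866/0.010028 = 5.571.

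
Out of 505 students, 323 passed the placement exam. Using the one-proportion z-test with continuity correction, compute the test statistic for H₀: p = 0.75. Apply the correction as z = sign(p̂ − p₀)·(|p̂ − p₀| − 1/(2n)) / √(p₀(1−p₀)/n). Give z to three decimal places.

The sample proportion is 323/505 = 0.63960. p̂ − p₀ = -0.110396.
Continuity correction 1/(2n) = 1/1010 = 0.000990.
Corrected numerator: |-0.110396| − 0.000990 = 0.109406.
SE₀ = √(0.75·0.25/505) = 0.019269.
z = (−)0.109406/0.019269 = -5.678.

z = -5.678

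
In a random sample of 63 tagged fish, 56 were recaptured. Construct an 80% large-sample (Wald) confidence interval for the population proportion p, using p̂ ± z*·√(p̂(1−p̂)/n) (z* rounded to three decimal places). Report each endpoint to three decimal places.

(0.838, 0.940)

The sample proportion is 56/63 = 0.88889.
SE(p̂) = √(0.88889·0.11111/63) = 0.039594.
z* = 1.282 at the 80% level.
Margin = 1.282·0.039594 = 0.05076.
Interval: 0.88889 ± 0.05076 → (0.838, 0.940).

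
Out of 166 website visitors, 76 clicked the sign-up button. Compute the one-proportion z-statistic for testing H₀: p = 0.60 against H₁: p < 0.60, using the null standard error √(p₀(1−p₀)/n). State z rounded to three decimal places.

z = -3.739

p̂ = 76/166 = 0.45783.
SE₀ = √(0.60·0.40/166) = 0.038023.
z = (p̂ − p₀)/SE = (0.45783 − 0.60)/0.038023 = -3.739.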